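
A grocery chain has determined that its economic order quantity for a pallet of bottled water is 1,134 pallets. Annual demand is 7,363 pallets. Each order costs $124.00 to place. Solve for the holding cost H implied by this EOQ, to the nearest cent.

H ≈ $1.42

The basic EOQ model gives Q* = √(2DS/H); rearrange for the unknown.
From Q* = √(2DS/H): H = 2DS / Q*² = 2 × 7,363 × 124 / 1,134² = 1.4200.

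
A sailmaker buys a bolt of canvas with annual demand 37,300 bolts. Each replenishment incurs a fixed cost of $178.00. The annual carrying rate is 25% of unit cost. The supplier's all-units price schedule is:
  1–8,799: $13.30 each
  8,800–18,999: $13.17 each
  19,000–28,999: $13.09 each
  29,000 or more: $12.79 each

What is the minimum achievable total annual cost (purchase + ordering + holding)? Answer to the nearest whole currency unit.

Holding cost per unit per year at price C is H = 0.25·C.
Candidates are each tier's EOQ (if it falls in that tier) and each price-break quantity.
EOQ at $13.30 = 1998.4 (feasible in tier 1): TC = 37,300×$13.30 + (37,300/1998.4)×178 + (1998.4/2)×0.25×$13.30 = $502,734.70.
EOQ at $13.17 = 2008.2 < 8800, so use break Q=8800: TC = 37,300×$13.17 + (37,300/8800.0)×178 + (8800.0/2)×0.25×$13.17 = $506,482.48.
EOQ at $13.09 = 2014.4 < 19000, so use break Q=19000: TC = 37,300×$13.09 + (37,300/19000.0)×178 + (19000.0/2)×0.25×$13.09 = $519,695.19.
EOQ at $12.79 = 2037.9 < 29000, so use break Q=29000: TC = 37,300×$12.79 + (37,300/29000.0)×178 + (29000.0/2)×0.25×$12.79 = $523,659.69.
Lowest total cost among the candidates is at Q = 1998.4.

TC* ≈ $502,735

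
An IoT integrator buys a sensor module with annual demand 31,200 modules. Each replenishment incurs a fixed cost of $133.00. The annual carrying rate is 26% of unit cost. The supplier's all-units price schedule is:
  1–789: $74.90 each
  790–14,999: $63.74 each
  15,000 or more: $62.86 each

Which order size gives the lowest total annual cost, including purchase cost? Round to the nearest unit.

Q* ≈ 790 modules

Holding cost per unit per year at price C is H = 0.26·C.
Evaluate total cost at each tier's feasible EOQ or, if the EOQ is below the tier, at the tier's minimum quantity.
EOQ at $74.90 = 652.8 (feasible in tier 1): TC = 31,200×$74.90 + (31,200/652.8)×133 + (652.8/2)×0.26×$74.90 = $2,349,592.93.
EOQ at $63.74 = 707.7 < 790, so use break Q=790: TC = 31,200×$63.74 + (31,200/790.0)×133 + (790.0/2)×0.26×$63.74 = $2,000,486.76.
EOQ at $62.86 = 712.6 < 15000, so use break Q=15000: TC = 31,200×$62.86 + (31,200/15000.0)×133 + (15000.0/2)×0.26×$62.86 = $2,084,085.64.
Lowest total cost is $2,000,486.76 at Q = 790.0.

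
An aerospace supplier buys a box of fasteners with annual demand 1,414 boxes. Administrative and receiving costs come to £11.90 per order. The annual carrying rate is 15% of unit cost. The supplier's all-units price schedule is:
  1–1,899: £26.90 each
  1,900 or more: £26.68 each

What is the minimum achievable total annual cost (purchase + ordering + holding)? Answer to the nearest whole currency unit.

Holding cost per unit per year at price C is H = 0.15·C.
Evaluate total cost at each tier's feasible EOQ or, if the EOQ is below the tier, at the tier's minimum quantity.
EOQ at £26.90 = 91.3 (feasible in tier 1): TC = 1,414×£26.90 + (1,414/91.3)×11.9 + (91.3/2)×0.15×£26.90 = £38,405.10.
EOQ at £26.68 = 91.7 < 1900, so use break Q=1900: TC = 1,414×£26.68 + (1,414/1900.0)×11.9 + (1900.0/2)×0.15×£26.68 = £41,536.28.
Lowest total cost among the candidates is at Q = 91.3.

TC* ≈ £38,405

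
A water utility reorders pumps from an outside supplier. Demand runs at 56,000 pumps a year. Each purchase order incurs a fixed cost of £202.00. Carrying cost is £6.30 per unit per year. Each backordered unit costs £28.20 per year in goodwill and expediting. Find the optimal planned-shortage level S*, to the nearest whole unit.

With planned backorders, Q* = √(2DS/H) · √((H+B)/B).
√(2DS/H) = √(2 × 56,000 × 202 / 6.3) = 1895.023.
√((H+B)/B) = √((6.3+28.2)/28.2) = 1.1061.
Q* ≈ 2096.039.
S* = Q* · H/(H+B) = 2096.039 × 6.3/34.5 ≈ 382.755.

S* ≈ 383 pumps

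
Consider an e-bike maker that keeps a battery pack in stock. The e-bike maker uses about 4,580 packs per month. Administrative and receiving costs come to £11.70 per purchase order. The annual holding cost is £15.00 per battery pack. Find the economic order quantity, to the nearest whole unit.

Annual demand D = 4,580 × 12 = 54,960.
EOQ = √(2DS / H) = √(2 × 54,960 × 11.7 / 15).
= √(1,286,064 / 15) = √85,737.6 ≈ 292.810.

Q* ≈ 293 packs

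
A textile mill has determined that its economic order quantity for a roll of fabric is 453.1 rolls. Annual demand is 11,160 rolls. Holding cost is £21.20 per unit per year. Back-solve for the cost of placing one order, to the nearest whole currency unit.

S ≈ £195

The basic EOQ model gives Q* = √(2DS/H); rearrange for the unknown.
From Q* = √(2DS/H): S = Q*²H / (2D) = 453.1² × 21.2 / (2 × 11,160) = 194.9978.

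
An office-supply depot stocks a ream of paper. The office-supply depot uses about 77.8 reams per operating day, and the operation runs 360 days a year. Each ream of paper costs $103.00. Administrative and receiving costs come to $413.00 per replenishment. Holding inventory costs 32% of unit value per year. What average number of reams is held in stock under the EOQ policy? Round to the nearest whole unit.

Average inventory ≈ 419 reams

Annual demand D = 77.8 × 360 = 28,008.
Holding cost H = 0.32 × $103.00 = $32.9600 per unit per year.
EOQ = √(2DS/H) = √(2 × 28,008 × 413 / 32.96) ≈ 837.79.
Average inventory = Q*/2 ≈ 837.79 / 2 = 418.897.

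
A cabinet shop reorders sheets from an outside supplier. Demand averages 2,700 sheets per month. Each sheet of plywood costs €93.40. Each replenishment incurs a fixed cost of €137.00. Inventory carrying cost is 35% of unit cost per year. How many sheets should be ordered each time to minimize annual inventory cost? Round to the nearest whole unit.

Q* ≈ 521 sheets

Annual demand D = 2,700 × 12 = 32,400.
Holding cost H = 0.35 × €93.40 = €32.6900 per unit per year.
EOQ = √(2DS / H) = √(2 × 32,400 × 137 / 32.69).
= √(8,877,600 / 32.69) = √271,569.2872 ≈ 521.123.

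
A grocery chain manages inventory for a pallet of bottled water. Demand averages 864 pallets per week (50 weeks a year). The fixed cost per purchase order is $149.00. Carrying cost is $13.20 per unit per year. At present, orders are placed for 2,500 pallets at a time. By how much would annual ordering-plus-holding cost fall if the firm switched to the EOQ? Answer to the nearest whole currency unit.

Extra cost ≈ $6,039 per year

Annual demand D = 864 × 50 = 43,200.
EOQ = √(2DS/H) = √(2 × 43,200 × 149 / 13.2) ≈ 987.56.
Cost at Q* = (D/Q*)S + (Q*/2)H = √(2DSH) ≈ $13,035.78.
Cost at Q = 2,500: (43,200/2,500)×149 + (2,500/2)×13.2 = $2,574.72 + $16,500.00 = $19,074.72.
Excess = $19,074.72 − $13,035.78 = $6,038.94.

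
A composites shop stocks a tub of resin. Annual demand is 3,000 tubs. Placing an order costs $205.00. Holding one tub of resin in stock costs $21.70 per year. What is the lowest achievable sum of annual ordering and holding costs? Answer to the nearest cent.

Q* = √(2DS/H) = √(2 × 3,000 × 205 / 21.7) ≈ 238.08.
At the optimum the two cost components are equal, so total cost = 2·(Q*/2)H = Q*·H.
Minimum total = √(2DSH) = √(2 × 3,000 × 205 × 21.7) ≈ 5166.333.

TC* ≈ $5,166.33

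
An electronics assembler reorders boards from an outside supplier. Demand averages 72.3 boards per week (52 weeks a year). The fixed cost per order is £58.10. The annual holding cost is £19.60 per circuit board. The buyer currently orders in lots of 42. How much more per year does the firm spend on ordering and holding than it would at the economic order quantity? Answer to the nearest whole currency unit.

Annual demand D = 72.3 × 52 = 3,759.6.
EOQ = √(2DS/H) = √(2 × 3,759.6 × 58.1 / 19.6) ≈ 149.30.
Cost at Q* = (D/Q*)S + (Q*/2)H = √(2DSH) ≈ £2,926.19.
Cost at Q = 42: (3,759.6/42)×58.1 + (42/2)×19.6 = £5,200.78 + £411.60 = £5,612.38.
Excess = £5,612.38 − £2,926.19 = £2,686.19.

Extra cost ≈ £2,686 per year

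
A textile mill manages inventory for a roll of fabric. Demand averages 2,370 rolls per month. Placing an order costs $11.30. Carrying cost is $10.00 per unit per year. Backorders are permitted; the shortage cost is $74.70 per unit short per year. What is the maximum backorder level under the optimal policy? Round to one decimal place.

Annual demand D = 2,370 × 12 = 28,440.
With planned backorders, Q* = √(2DS/H) · √((H+B)/B).
√(2DS/H) = √(2 × 28,440 × 11.3 / 10) = 253.524.
√((H+B)/B) = √((10+74.7)/74.7) = 1.0648.
Q* ≈ 269.961.
S* = Q* · H/(H+B) = 269.961 × 10/84.7 ≈ 31.873.

S* ≈ 31.9 rolls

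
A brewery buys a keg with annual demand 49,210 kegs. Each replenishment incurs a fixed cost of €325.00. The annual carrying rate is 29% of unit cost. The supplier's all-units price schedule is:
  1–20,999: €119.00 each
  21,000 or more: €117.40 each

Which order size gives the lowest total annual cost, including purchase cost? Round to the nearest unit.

Holding cost per unit per year at price C is H = 0.29·C.
For each price level, check whether its EOQ is feasible; otherwise the best quantity at that price is the breakpoint.
EOQ at €119.00 = 962.7 (feasible in tier 1): TC = 49,210×€119.00 + (49,210/962.7)×325 + (962.7/2)×0.29×€119.00 = €5,889,214.30.
EOQ at €117.40 = 969.3 < 21000, so use break Q=21000: TC = 49,210×€117.40 + (49,210/21000.0)×325 + (21000.0/2)×0.29×€117.40 = €6,135,498.58.
Lowest total cost is €5,889,214.30 at Q = 962.7.

Q* ≈ 963 kegs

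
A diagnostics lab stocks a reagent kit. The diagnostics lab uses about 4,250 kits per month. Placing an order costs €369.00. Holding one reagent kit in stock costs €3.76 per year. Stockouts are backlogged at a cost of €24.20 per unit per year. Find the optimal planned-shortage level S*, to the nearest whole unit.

Annual demand D = 4,250 × 12 = 51,000.
With planned backorders, Q* = √(2DS/H) · √((H+B)/B).
√(2DS/H) = √(2 × 51,000 × 369 / 3.76) = 3163.875.
√((H+B)/B) = √((3.76+24.2)/24.2) = 1.0749.
Q* ≈ 3400.793.
S* = Q* · H/(H+B) = 3400.793 × 3.76/27.96 ≈ 457.331.

S* ≈ 457 kits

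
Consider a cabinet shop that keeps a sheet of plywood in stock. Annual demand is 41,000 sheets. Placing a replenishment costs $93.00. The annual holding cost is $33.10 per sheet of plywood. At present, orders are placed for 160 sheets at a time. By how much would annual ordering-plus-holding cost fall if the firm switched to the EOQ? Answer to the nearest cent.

Extra cost ≈ $10,591.50 per year

EOQ = √(2DS/H) = √(2 × 41,000 × 93 / 33.1) ≈ 479.99.
Cost at Q* = (D/Q*)S + (Q*/2)H = √(2DSH) ≈ $15,887.75.
Cost at Q = 160: (41,000/160)×93 + (160/2)×33.1 = $23,831.25 + $2,648.00 = $26,479.25.
Excess = $26,479.25 − $15,887.75 = $10,591.50.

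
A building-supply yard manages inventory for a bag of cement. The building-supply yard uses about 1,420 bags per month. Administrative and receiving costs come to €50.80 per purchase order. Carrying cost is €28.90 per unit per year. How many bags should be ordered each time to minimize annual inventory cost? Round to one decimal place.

Q* ≈ 244.8 bags

Annual demand D = 1,420 × 12 = 17,040.
EOQ = √(2DS / H) = √(2 × 17,040 × 50.8 / 28.9).
= √(1,731,264 / 28.9) = √59,905.3287 ≈ 244.756.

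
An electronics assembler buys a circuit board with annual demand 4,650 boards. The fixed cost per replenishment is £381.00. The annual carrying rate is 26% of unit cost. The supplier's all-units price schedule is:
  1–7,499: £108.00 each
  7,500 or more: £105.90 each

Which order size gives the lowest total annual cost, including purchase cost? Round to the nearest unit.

Q* ≈ 355 boards

Holding cost per unit per year at price C is H = 0.26·C.
Evaluate total cost at each tier's feasible EOQ or, if the EOQ is below the tier, at the tier's minimum quantity.
EOQ at £108.00 = 355.2 (feasible in tier 1): TC = 4,650×£108.00 + (4,650/355.2)×381 + (355.2/2)×0.26×£108.00 = £512,174.76.
EOQ at £105.90 = 358.7 < 7500, so use break Q=7500: TC = 4,650×£105.90 + (4,650/7500.0)×381 + (7500.0/2)×0.26×£105.90 = £595,923.72.
Lowest total cost is £512,174.76 at Q = 355.2.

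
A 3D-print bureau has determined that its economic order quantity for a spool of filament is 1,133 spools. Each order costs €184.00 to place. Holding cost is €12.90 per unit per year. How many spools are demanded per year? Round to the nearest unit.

Squaring Q* = √(2DS/H) gives Q*² = 2DS/H.
From Q* = √(2DS/H): D = Q*²H / (2S) = 1,133² × 12.9 / (2 × 184) = 44998.881.

D ≈ 44,999 spools per year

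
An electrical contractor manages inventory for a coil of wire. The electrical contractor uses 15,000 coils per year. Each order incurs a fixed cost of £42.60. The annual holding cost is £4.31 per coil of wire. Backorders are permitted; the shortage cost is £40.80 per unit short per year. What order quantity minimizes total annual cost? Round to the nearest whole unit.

With planned backorders, Q* = √(2DS/H) · √((H+B)/B).
√(2DS/H) = √(2 × 15,000 × 42.6 / 4.31) = 544.536.
√((H+B)/B) = √((4.31+40.8)/40.8) = 1.0515.
Q* ≈ 572.576.

Q* ≈ 573 coils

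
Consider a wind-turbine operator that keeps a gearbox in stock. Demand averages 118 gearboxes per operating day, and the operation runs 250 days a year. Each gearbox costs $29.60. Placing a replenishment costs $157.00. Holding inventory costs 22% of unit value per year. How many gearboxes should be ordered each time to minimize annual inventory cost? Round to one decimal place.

Q* ≈ 1,192.7 gearboxes

Annual demand D = 118 × 250 = 29,500.
Holding cost H = 0.22 × $29.60 = $6.5120 per unit per year.
EOQ = √(2DS / H) = √(2 × 29,500 × 157 / 6.512).
= √(9,263,000 / 6.512) = √1,422,450.86 ≈ 1192.665.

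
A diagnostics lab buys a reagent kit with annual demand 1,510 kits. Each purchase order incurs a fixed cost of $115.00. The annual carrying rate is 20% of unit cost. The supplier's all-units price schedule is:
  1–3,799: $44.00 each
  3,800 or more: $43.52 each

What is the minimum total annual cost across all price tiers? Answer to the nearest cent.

TC* ≈ $68,188.21

Holding cost per unit per year at price C is H = 0.20·C.
Evaluate total cost at each tier's feasible EOQ or, if the EOQ is below the tier, at the tier's minimum quantity.
EOQ at $44.00 = 198.7 (feasible in tier 1): TC = 1,510×$44.00 + (1,510/198.7)×115 + (198.7/2)×0.20×$44.00 = $68,188.21.
EOQ at $43.52 = 199.8 < 3800, so use break Q=3800: TC = 1,510×$43.52 + (1,510/3800.0)×115 + (3800.0/2)×0.20×$43.52 = $82,298.50.
Lowest total cost among the candidates is at Q = 198.7.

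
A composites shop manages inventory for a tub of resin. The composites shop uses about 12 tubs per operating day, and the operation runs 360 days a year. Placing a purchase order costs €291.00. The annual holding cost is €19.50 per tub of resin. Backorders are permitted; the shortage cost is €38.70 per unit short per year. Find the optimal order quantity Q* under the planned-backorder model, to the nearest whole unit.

Annual demand D = 12 × 360 = 4,320.
With planned backorders, Q* = √(2DS/H) · √((H+B)/B).
√(2DS/H) = √(2 × 4,320 × 291 / 19.5) = 359.076.
√((H+B)/B) = √((19.5+38.7)/38.7) = 1.2263.
Q* ≈ 440.344.

Q* ≈ 440 tubs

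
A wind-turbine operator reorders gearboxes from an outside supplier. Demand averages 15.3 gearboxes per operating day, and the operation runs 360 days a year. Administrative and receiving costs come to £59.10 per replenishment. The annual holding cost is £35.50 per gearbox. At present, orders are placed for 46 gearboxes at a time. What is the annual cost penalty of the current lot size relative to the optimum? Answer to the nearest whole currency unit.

Annual demand D = 15.3 × 360 = 5,508.
EOQ = √(2DS/H) = √(2 × 5,508 × 59.1 / 35.5) ≈ 135.42.
Cost at Q* = (D/Q*)S + (Q*/2)H = √(2DSH) ≈ £4,807.51.
Cost at Q = 46: (5,508/46)×59.1 + (46/2)×35.5 = £7,076.58 + £816.50 = £7,893.08.
Excess = £7,893.08 − £4,807.51 = £3,085.58.

Extra cost ≈ £3,086 per year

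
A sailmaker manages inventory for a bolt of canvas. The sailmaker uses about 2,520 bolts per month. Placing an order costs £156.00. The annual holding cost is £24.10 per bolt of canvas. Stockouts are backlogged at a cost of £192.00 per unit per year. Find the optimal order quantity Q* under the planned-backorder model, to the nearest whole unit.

Annual demand D = 2,520 × 12 = 30,240.
With planned backorders, Q* = √(2DS/H) · √((H+B)/B).
√(2DS/H) = √(2 × 30,240 × 156 / 24.1) = 625.691.
√((H+B)/B) = √((24.1+192)/192) = 1.0609.
Q* ≈ 663.799.

Q* ≈ 664 bolts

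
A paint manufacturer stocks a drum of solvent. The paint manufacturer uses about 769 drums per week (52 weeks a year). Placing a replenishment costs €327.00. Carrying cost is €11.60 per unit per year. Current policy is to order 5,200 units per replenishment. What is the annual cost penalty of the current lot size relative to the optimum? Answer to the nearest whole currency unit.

Extra cost ≈ €15,257 per year

Annual demand D = 769 × 52 = 39,988.
EOQ = √(2DS/H) = √(2 × 39,988 × 327 / 11.6) ≈ 1501.50.
Cost at Q* = (D/Q*)S + (Q*/2)H = √(2DSH) ≈ €17,417.38.
Cost at Q = 5,200: (39,988/5,200)×327 + (5,200/2)×11.6 = €2,514.63 + €30,160.00 = €32,674.63.
Excess = €32,674.63 − €17,417.38 = €15,257.25.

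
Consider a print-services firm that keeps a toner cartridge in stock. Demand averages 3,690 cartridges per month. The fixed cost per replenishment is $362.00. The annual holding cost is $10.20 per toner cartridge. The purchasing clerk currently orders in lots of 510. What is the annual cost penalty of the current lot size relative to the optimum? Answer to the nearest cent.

Annual demand D = 3,690 × 12 = 44,280.
EOQ = √(2DS/H) = √(2 × 44,280 × 362 / 10.2) ≈ 1772.85.
Cost at Q* = (D/Q*)S + (Q*/2)H = √(2DSH) ≈ $18,083.11.
Cost at Q = 510: (44,280/510)×362 + (510/2)×10.2 = $31,430.12 + $2,601.00 = $34,031.12.
Excess = $34,031.12 − $18,083.11 = $15,948.01.

Extra cost ≈ $15,948.01 per year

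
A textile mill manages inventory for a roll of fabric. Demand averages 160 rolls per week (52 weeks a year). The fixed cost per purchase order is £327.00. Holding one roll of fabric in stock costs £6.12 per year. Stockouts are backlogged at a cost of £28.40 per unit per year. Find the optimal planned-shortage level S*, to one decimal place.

Annual demand D = 160 × 52 = 8,320.
With planned backorders, Q* = √(2DS/H) · √((H+B)/B).
√(2DS/H) = √(2 × 8,320 × 327 / 6.12) = 942.920.
√((H+B)/B) = √((6.12+28.4)/28.4) = 1.1025.
Q* ≈ 1039.564.
S* = Q* · H/(H+B) = 1039.564 × 6.12/34.52 ≈ 184.303.

S* ≈ 184.3 rolls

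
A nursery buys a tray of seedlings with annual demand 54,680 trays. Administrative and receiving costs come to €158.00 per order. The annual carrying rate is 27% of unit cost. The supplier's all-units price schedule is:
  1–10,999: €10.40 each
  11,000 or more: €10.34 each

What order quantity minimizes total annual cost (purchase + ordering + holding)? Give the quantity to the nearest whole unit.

Q* ≈ 2,481 trays

Holding cost per unit per year at price C is H = 0.27·C.
For each price level, check whether its EOQ is feasible; otherwise the best quantity at that price is the breakpoint.
EOQ at €10.40 = 2480.6 (feasible in tier 1): TC = 54,680×€10.40 + (54,680/2480.6)×158 + (2480.6/2)×0.27×€10.40 = €575,637.56.
EOQ at €10.34 = 2487.8 < 11000, so use break Q=11000: TC = 54,680×€10.34 + (54,680/11000.0)×158 + (11000.0/2)×0.27×€10.34 = €581,531.50.
Lowest total cost is €575,637.56 at Q = 2480.6.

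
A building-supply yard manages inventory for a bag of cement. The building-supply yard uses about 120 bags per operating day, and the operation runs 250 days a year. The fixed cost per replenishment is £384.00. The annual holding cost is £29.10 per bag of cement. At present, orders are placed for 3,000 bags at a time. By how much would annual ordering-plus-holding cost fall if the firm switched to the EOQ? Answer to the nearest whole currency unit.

Extra cost ≈ £21,597 per year

Annual demand D = 120 × 250 = 30,000.
EOQ = √(2DS/H) = √(2 × 30,000 × 384 / 29.1) ≈ 889.80.
Cost at Q* = (D/Q*)S + (Q*/2)H = √(2DSH) ≈ £25,893.32.
Cost at Q = 3,000: (30,000/3,000)×384 + (3,000/2)×29.1 = £3,840.00 + £43,650.00 = £47,490.00.
Excess = £47,490.00 − £25,893.32 = £21,596.68.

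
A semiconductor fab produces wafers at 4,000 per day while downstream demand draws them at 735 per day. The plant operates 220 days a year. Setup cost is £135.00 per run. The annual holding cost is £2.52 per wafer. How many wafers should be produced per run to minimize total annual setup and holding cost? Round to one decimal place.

Q* ≈ 4,607.1 wafers

Annual demand D = 735 × 220 = 161,700.
Production build-up factor (1 − d/p) = 1 − 735/4,000 = 0.8163.
Q* = √(2DS / (H(1 − d/p))) = √(2 × 161,700 × 135 / (2.52 × 0.8163)).
= √(43,659,000 / 2.057) ≈ 4607.072.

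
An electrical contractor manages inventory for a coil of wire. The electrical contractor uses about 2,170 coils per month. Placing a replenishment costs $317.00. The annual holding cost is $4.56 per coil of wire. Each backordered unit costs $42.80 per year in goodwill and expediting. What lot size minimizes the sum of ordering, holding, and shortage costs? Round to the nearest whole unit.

Q* ≈ 2,002 coils

Annual demand D = 2,170 × 12 = 26,040.
With planned backorders, Q* = √(2DS/H) · √((H+B)/B).
√(2DS/H) = √(2 × 26,040 × 317 / 4.56) = 1902.754.
√((H+B)/B) = √((4.56+42.8)/42.8) = 1.0519.
Q* ≈ 2001.551.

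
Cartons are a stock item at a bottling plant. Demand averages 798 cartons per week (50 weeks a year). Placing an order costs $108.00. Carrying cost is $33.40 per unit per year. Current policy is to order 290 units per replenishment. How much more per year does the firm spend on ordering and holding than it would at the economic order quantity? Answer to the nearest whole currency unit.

Annual demand D = 798 × 50 = 39,900.
EOQ = √(2DS/H) = √(2 × 39,900 × 108 / 33.4) ≈ 507.97.
Cost at Q* = (D/Q*)S + (Q*/2)H = √(2DSH) ≈ $16,966.28.
Cost at Q = 290: (39,900/290)×108 + (290/2)×33.4 = $14,859.31 + $4,843.00 = $19,702.31.
Excess = $19,702.31 − $16,966.28 = $2,736.03.

Extra cost ≈ $2,736 per year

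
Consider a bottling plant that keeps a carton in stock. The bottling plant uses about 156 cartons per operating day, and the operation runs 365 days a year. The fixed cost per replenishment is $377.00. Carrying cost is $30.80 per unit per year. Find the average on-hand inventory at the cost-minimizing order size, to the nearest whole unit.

Annual demand D = 156 × 365 = 56,940.
EOQ = √(2DS/H) = √(2 × 56,940 × 377 / 30.8) ≈ 1180.64.
Average inventory = Q*/2 ≈ 1180.64 / 2 = 590.322.

Average inventory ≈ 590 cartons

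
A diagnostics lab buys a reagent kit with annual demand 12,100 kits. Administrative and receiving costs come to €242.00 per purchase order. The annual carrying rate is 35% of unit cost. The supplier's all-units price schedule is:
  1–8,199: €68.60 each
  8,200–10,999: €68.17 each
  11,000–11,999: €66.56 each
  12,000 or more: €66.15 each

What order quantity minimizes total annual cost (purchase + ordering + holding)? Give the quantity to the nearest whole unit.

Holding cost per unit per year at price C is H = 0.35·C.
For each price level, check whether its EOQ is feasible; otherwise the best quantity at that price is the breakpoint.
EOQ at €68.60 = 493.9 (feasible in tier 1): TC = 12,100×€68.60 + (12,100/493.9)×242 + (493.9/2)×0.35×€68.60 = €841,918.00.
EOQ at €68.17 = 495.4 < 8200, so use break Q=8200: TC = 12,100×€68.17 + (12,100/8200.0)×242 + (8200.0/2)×0.35×€68.17 = €923,038.05.
EOQ at €66.56 = 501.4 < 11000, so use break Q=11000: TC = 12,100×€66.56 + (12,100/11000.0)×242 + (11000.0/2)×0.35×€66.56 = €933,770.20.
EOQ at €66.15 = 502.9 < 12000, so use break Q=12000: TC = 12,100×€66.15 + (12,100/12000.0)×242 + (12000.0/2)×0.35×€66.15 = €939,574.02.
Lowest total cost is €841,918.00 at Q = 493.9.

Q* ≈ 494 kits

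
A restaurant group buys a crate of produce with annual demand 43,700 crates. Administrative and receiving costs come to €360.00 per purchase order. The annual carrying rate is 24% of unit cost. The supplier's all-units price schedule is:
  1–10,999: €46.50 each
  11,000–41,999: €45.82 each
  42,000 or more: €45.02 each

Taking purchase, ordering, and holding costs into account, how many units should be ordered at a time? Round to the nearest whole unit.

Holding cost per unit per year at price C is H = 0.24·C.
For each price level, check whether its EOQ is feasible; otherwise the best quantity at that price is the breakpoint.
EOQ at €46.50 = 1679.1 (feasible in tier 1): TC = 43,700×€46.50 + (43,700/1679.1)×360 + (1679.1/2)×0.24×€46.50 = €2,050,788.68.
EOQ at €45.82 = 1691.5 < 11000, so use break Q=11000: TC = 43,700×€45.82 + (43,700/11000.0)×360 + (11000.0/2)×0.24×€45.82 = €2,064,246.58.
EOQ at €45.02 = 1706.5 < 42000, so use break Q=42000: TC = 43,700×€45.02 + (43,700/42000.0)×360 + (42000.0/2)×0.24×€45.02 = €2,194,649.37.
Lowest total cost is €2,050,788.68 at Q = 1679.1.

Q* ≈ 1,679 crates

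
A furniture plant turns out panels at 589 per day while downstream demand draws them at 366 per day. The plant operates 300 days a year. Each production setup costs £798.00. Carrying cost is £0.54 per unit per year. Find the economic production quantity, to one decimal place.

Annual demand D = 366 × 300 = 109,800.
Production build-up factor (1 − d/p) = 1 − 366/589 = 0.3786.
Q* = √(2DS / (H(1 − d/p))) = √(2 × 109,800 × 798 / (0.54 × 0.3786)).
= √(175,240,800 / 0.2044) ≈ 29276.958.

Q* ≈ 29,277.0 panels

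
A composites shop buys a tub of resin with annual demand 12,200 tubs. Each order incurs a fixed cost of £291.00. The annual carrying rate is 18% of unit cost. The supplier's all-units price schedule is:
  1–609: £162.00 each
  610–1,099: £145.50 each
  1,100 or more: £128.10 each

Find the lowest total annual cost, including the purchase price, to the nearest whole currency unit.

Holding cost per unit per year at price C is H = 0.18·C.
Candidates are each tier's EOQ (if it falls in that tier) and each price-break quantity.
EOQ at £162.00 = 493.5 (feasible in tier 1): TC = 12,200×£162.00 + (12,200/493.5)×291 + (493.5/2)×0.18×£162.00 = £1,990,789.15.
EOQ at £145.50 = 520.7 < 610, so use break Q=610: TC = 12,200×£145.50 + (12,200/610.0)×291 + (610.0/2)×0.18×£145.50 = £1,788,907.95.
EOQ at £128.10 = 554.9 < 1100, so use break Q=1100: TC = 12,200×£128.10 + (12,200/1100.0)×291 + (1100.0/2)×0.18×£128.10 = £1,578,729.35.
Lowest total cost among the candidates is at Q = 1100.0.

TC* ≈ £1,578,729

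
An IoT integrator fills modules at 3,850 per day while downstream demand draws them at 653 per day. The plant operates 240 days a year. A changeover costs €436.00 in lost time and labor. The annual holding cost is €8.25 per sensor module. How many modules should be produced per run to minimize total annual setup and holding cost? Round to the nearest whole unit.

Q* ≈ 4,466 modules

Annual demand D = 653 × 240 = 156,720.
Production build-up factor (1 − d/p) = 1 − 653/3,850 = 0.8304.
Q* = √(2DS / (H(1 − d/p))) = √(2 × 156,720 × 436 / (8.25 × 0.8304)).
= √(136,659,840 / 6.8507) ≈ 4466.348.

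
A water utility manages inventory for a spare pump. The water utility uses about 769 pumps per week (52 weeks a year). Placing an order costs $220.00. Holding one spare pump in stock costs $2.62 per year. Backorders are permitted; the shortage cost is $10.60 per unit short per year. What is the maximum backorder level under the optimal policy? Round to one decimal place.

S* ≈ 573.6 pumps

Annual demand D = 769 × 52 = 39,988.
With planned backorders, Q* = √(2DS/H) · √((H+B)/B).
√(2DS/H) = √(2 × 39,988 × 220 / 2.62) = 2591.436.
√((H+B)/B) = √((2.62+10.6)/10.6) = 1.1168.
Q* ≈ 2894.032.
S* = Q* · H/(H+B) = 2894.032 × 2.62/13.22 ≈ 573.552.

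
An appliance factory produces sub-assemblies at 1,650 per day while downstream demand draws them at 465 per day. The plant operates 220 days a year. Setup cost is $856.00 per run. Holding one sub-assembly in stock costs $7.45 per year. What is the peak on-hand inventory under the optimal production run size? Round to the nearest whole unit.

Annual demand D = 465 × 220 = 102,300.
Production build-up factor (1 − d/p) = 1 − 465/1,650 = 0.7182.
Q* = √(2DS / (H(1 − d/p))) = √(2 × 102,300 × 856 / (7.45 × 0.7182)).
= √(175,137,600 / 5.3505) ≈ 5721.295.
Maximum inventory = Q*(1 − d/p) = 5721.295 × 0.7182 ≈ 4108.930.

I_max ≈ 4,109 sub-assemblies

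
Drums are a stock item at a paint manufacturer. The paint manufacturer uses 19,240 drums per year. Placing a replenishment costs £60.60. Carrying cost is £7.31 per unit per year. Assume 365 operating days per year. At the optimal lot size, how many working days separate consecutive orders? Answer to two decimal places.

Q* = √(2DS/H) = √(2 × 19,240 × 60.6 / 7.31) ≈ 564.80.
Cycle time = Q*/D × 365 = 564.80 / 19,240 × 365 ≈ 10.715 days.

T ≈ 10.71 days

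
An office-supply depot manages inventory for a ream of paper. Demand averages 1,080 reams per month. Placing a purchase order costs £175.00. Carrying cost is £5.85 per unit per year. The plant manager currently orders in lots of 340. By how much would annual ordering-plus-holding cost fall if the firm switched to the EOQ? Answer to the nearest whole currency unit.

Extra cost ≈ £2,514 per year

Annual demand D = 1,080 × 12 = 12,960.
EOQ = √(2DS/H) = √(2 × 12,960 × 175 / 5.85) ≈ 880.56.
Cost at Q* = (D/Q*)S + (Q*/2)H = √(2DSH) ≈ £5,151.27.
Cost at Q = 340: (12,960/340)×175 + (340/2)×5.85 = £6,670.59 + £994.50 = £7,665.09.
Excess = £7,665.09 − £5,151.27 = £2,513.82.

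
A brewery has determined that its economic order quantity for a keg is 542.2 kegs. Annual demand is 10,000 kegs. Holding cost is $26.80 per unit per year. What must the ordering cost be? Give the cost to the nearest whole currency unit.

S ≈ $394

Squaring Q* = √(2DS/H) gives Q*² = 2DS/H.
From Q* = √(2DS/H): S = Q*²H / (2D) = 542.2² × 26.8 / (2 × 10,000) = 393.9343.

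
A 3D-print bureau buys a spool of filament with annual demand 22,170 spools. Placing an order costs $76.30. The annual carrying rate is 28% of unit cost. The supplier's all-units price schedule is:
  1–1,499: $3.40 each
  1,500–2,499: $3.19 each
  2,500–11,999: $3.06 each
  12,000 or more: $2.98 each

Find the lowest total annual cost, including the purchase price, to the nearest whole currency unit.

Holding cost per unit per year at price C is H = 0.28·C.
Evaluate total cost at each tier's feasible EOQ or, if the EOQ is below the tier, at the tier's minimum quantity.
Tier 1 ($3.40): EOQ = 1885.1 exceeds tier's upper bound 1499, so this tier is dominated.
EOQ at $3.19 = 1946.2 (feasible in tier 2): TC = 22,170×$3.19 + (22,170/1946.2)×76.3 + (1946.2/2)×0.28×$3.19 = $72,460.64.
EOQ at $3.06 = 1987.1 < 2500, so use break Q=2500: TC = 22,170×$3.06 + (22,170/2500.0)×76.3 + (2500.0/2)×0.28×$3.06 = $69,587.83.
EOQ at $2.98 = 2013.6 < 12000, so use break Q=12000: TC = 22,170×$2.98 + (22,170/12000.0)×76.3 + (12000.0/2)×0.28×$2.98 = $71,213.96.
Lowest total cost among the candidates is at Q = 2500.0.

TC* ≈ $69,588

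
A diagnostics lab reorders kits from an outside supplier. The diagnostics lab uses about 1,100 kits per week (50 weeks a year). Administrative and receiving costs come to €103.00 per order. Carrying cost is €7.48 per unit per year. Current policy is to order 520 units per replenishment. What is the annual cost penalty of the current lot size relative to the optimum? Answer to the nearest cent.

Extra cost ≈ €3,633.14 per year

Annual demand D = 1,100 × 50 = 55,000.
EOQ = √(2DS/H) = √(2 × 55,000 × 103 / 7.48) ≈ 1230.73.
Cost at Q* = (D/Q*)S + (Q*/2)H = √(2DSH) ≈ €9,205.89.
Cost at Q = 520: (55,000/520)×103 + (520/2)×7.48 = €10,894.23 + €1,944.80 = €12,839.03.
Excess = €12,839.03 − €9,205.89 = €3,633.14.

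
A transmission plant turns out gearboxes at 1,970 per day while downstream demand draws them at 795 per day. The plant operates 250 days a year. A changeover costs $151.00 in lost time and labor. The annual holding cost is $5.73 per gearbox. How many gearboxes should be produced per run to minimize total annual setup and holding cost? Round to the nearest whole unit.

Annual demand D = 795 × 250 = 198,750.
Production build-up factor (1 − d/p) = 1 − 795/1,970 = 0.5964.
Q* = √(2DS / (H(1 − d/p))) = √(2 × 198,750 × 151 / (5.73 × 0.5964)).
= √(60,022,500 / 3.4176) ≈ 4190.771.

Q* ≈ 4,191 gearboxes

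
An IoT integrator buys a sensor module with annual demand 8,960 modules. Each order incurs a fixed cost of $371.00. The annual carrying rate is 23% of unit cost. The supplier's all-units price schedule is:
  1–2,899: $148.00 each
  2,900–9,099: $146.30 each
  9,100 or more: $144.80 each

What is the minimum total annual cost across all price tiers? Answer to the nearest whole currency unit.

TC* ≈ $1,341,124

Holding cost per unit per year at price C is H = 0.23·C.
Candidates are each tier's EOQ (if it falls in that tier) and each price-break quantity.
EOQ at $148.00 = 441.9 (feasible in tier 1): TC = 8,960×$148.00 + (8,960/441.9)×371 + (441.9/2)×0.23×$148.00 = $1,341,123.56.
EOQ at $146.30 = 444.5 < 2900, so use break Q=2900: TC = 8,960×$146.30 + (8,960/2900.0)×371 + (2900.0/2)×0.23×$146.30 = $1,360,785.31.
EOQ at $144.80 = 446.8 < 9100, so use break Q=9100: TC = 8,960×$144.80 + (8,960/9100.0)×371 + (9100.0/2)×0.23×$144.80 = $1,449,306.49.
Lowest total cost among the candidates is at Q = 441.9.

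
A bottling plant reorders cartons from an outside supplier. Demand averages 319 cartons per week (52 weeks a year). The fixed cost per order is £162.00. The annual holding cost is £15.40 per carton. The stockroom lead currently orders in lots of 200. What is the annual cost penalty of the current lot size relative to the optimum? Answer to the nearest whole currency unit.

Annual demand D = 319 × 52 = 16,588.
EOQ = √(2DS/H) = √(2 × 16,588 × 162 / 15.4) ≈ 590.76.
Cost at Q* = (D/Q*)S + (Q*/2)H = √(2DSH) ≈ £9,097.66.
Cost at Q = 200: (16,588/200)×162 + (200/2)×15.4 = £13,436.28 + £1,540.00 = £14,976.28.
Excess = £14,976.28 − £9,097.66 = £5,878.62.

Extra cost ≈ £5,879 per year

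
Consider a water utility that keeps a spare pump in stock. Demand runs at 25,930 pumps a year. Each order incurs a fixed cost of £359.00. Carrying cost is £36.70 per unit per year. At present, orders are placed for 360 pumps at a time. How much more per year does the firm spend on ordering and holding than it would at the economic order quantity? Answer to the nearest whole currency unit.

EOQ = √(2DS/H) = √(2 × 25,930 × 359 / 36.7) ≈ 712.25.
Cost at Q* = (D/Q*)S + (Q*/2)H = √(2DSH) ≈ £26,139.45.
Cost at Q = 360: (25,930/360)×359 + (360/2)×36.7 = £25,857.97 + £6,606.00 = £32,463.97.
Excess = £32,463.97 − £26,139.45 = £6,324.52.

Extra cost ≈ £6,325 per year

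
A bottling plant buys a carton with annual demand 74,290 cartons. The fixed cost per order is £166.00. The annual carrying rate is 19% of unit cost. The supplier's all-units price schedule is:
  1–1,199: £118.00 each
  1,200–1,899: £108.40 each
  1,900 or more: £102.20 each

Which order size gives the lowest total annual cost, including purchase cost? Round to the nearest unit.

Q* ≈ 1,900 cartons

Holding cost per unit per year at price C is H = 0.19·C.
Evaluate total cost at each tier's feasible EOQ or, if the EOQ is below the tier, at the tier's minimum quantity.
EOQ at £118.00 = 1048.9 (feasible in tier 1): TC = 74,290×£118.00 + (74,290/1048.9)×166 + (1048.9/2)×0.19×£118.00 = £8,789,735.38.
EOQ at £108.40 = 1094.3 < 1200, so use break Q=1200: TC = 74,290×£108.40 + (74,290/1200.0)×166 + (1200.0/2)×0.19×£108.40 = £8,075,670.38.
EOQ at £102.20 = 1127.0 < 1900, so use break Q=1900: TC = 74,290×£102.20 + (74,290/1900.0)×166 + (1900.0/2)×0.19×£102.20 = £7,617,375.70.
Lowest total cost is £7,617,375.70 at Q = 1900.0.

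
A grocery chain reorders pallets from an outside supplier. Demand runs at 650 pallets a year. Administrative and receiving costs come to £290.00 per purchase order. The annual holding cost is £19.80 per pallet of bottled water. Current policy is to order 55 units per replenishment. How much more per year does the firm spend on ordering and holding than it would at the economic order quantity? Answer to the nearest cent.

Extra cost ≈ £1,239.63 per year

EOQ = √(2DS/H) = √(2 × 650 × 290 / 19.8) ≈ 137.99.
Cost at Q* = (D/Q*)S + (Q*/2)H = √(2DSH) ≈ £2,732.14.
Cost at Q = 55: (650/55)×290 + (55/2)×19.8 = £3,427.27 + £544.50 = £3,971.77.
Excess = £3,971.77 − £2,732.14 = £1,239.63.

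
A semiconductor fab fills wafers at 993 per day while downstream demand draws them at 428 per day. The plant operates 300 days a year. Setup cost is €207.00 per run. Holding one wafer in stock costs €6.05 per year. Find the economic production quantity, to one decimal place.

Annual demand D = 428 × 300 = 128,400.
Production build-up factor (1 − d/p) = 1 − 428/993 = 0.5690.
Q* = √(2DS / (H(1 − d/p))) = √(2 × 128,400 × 207 / (6.05 × 0.5690)).
= √(53,157,600 / 3.4423) ≈ 3929.664.

Q* ≈ 3,929.7 wafers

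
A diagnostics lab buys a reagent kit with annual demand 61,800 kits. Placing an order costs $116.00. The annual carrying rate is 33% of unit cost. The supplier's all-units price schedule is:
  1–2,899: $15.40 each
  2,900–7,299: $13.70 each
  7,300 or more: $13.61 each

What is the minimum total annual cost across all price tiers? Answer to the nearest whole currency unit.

TC* ≈ $855,687

Holding cost per unit per year at price C is H = 0.33·C.
Evaluate total cost at each tier's feasible EOQ or, if the EOQ is below the tier, at the tier's minimum quantity.
EOQ at $15.40 = 1679.7 (feasible in tier 1): TC = 61,800×$15.40 + (61,800/1679.7)×116 + (1679.7/2)×0.33×$15.40 = $960,256.02.
EOQ at $13.70 = 1780.8 < 2900, so use break Q=2900: TC = 61,800×$13.70 + (61,800/2900.0)×116 + (2900.0/2)×0.33×$13.70 = $855,687.45.
EOQ at $13.61 = 1786.7 < 7300, so use break Q=7300: TC = 61,800×$13.61 + (61,800/7300.0)×116 + (7300.0/2)×0.33×$13.61 = $858,473.27.
Lowest total cost among the candidates is at Q = 2900.0.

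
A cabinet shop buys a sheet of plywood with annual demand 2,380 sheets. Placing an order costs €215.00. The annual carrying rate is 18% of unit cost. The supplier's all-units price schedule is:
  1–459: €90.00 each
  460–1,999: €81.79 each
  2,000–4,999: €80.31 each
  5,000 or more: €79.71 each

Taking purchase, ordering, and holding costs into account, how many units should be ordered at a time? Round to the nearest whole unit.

Q* ≈ 460 sheets

Holding cost per unit per year at price C is H = 0.18·C.
Evaluate total cost at each tier's feasible EOQ or, if the EOQ is below the tier, at the tier's minimum quantity.
EOQ at €90.00 = 251.3 (feasible in tier 1): TC = 2,380×€90.00 + (2,380/251.3)×215 + (251.3/2)×0.18×€90.00 = €218,271.74.
EOQ at €81.79 = 263.7 < 460, so use break Q=460: TC = 2,380×€81.79 + (2,380/460.0)×215 + (460.0/2)×0.18×€81.79 = €199,158.70.
EOQ at €80.31 = 266.1 < 2000, so use break Q=2000: TC = 2,380×€80.31 + (2,380/2000.0)×215 + (2000.0/2)×0.18×€80.31 = €205,849.45.
EOQ at €79.71 = 267.1 < 5000, so use break Q=5000: TC = 2,380×€79.71 + (2,380/5000.0)×215 + (5000.0/2)×0.18×€79.71 = €225,681.64.
Lowest total cost is €199,158.70 at Q = 460.0.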